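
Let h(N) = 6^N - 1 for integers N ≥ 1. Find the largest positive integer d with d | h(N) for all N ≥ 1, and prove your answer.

d = 5

Computing the first values: h(1) = 5 and h(2) = 35; gcd(5, 35) = 5, so d ≤ 5.
We prove 5 | 6^N - 1 for all N ≥ 1 by induction on N.
Base step (N = 1): h(1) = 5 = 5·(1), so 5 | h(1).
For the inductive step, assume it holds for an arbitrary p ≥ 1, i.e. 5 | h(p). Then
6^{p+1} − 1^{p+1} = 6·6^p − 1·1^p = 6·(6^p − 1^p) + (5)·1^p. The first term is divisible by 5 by the inductive hypothesis, and the second term (5)·1^p is divisible by 5 since 5 | 5. Hence 5 | h(p+1).
Hence, by induction on N, the claim holds for every N ≥ 1.
Therefore the largest such d is 5.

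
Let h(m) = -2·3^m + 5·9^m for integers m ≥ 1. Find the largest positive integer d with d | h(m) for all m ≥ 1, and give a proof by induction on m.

d = 3

Computing the first values: h(1) = 39 and h(2) = 387; gcd(39, 387) = 3, so d ≤ 3.
We prove 3 | -2·3^m + 5·9^m for all m ≥ 1 by induction on m.
For the base case m = 1: h(1) = 39 = 3·(13), so 3 | h(1).
Suppose the result is true for m = r, i.e. 3 | h(r). Then
h(r+1) − 9·h(r) = (-2·3^(r+1) + 5·9^(r+1)) − 9·(-2·3^r + 5·9^r) = (-2)·3^r·(3 − 9) = (12)·3^r. Since 3 | h(r) by the inductive hypothesis, 3 | 9·h(r); and 3 | 12 since 12 = 3·4. Therefore 3 | h(r+1).
This completes the induction.
Therefore the largest such d is 3.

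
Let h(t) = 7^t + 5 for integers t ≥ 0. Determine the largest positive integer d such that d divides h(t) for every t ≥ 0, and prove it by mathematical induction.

d = 6

Computing the first values: h(0) = 6 and h(1) = 12; gcd(6, 12) = 6, so d ≤ 6.
We prove 6 | 7^t + 5 for all t ≥ 0 by induction on t.
Base step (t = 0): h(0) = 6 = 6·(1), so 6 | h(0).
For the inductive step, assume it holds for an arbitrary i ≥ 0, i.e. 6 | h(i). Then
h(i+1) = 7^(i+1) + 5 = 7·(7^i + 5) - 30 = 7·h(i) - 30. The first term is divisible by 6 by the inductive hypothesis, and -30 is divisible by 6. Hence 6 | h(i+1).
By the principle of mathematical induction, the result holds for all t ≥ 0.
Therefore the largest such d is 6.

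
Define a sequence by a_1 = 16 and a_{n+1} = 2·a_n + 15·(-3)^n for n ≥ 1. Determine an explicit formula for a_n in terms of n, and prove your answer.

a_n = (-3)^(n + 1) + 7·2^(n - 1)

Computing the first terms: a_1 = 16, a_2 = -13, a_3 = 109. This suggests a_n = (-3)^(n + 1) + 7·2^(n - 1).
For the base case n = 1: the formula gives 16 = 16 = a_1.
Inductive step: suppose the statement holds for some p ≥ 1, so a_p = (-3)^(p + 1) + 7·2^(p - 1).
Then a_{p+1} = 2·a_p + 15·(-3)^p = 2·((-3)^(p + 1) + 7·2^(p - 1)) + 15·(-3)^p = (-3)^(p + 2) + 7·2^p = (-3)^((p+1) + 1) + 7·2^((p+1) - 1),
which is the claimed formula at n = p+1.
This completes the induction.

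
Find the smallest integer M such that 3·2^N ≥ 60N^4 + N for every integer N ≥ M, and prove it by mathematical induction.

M = 23

At N = 22: 12582912 < 14055382, so the inequality fails and M ≥ 23. We prove 3·2^N ≥ 60N^4 + N for all N ≥ 23.
Base case (N = 23): 3·2^N = 25165824 and 60N^4 + N = 16790483, so 25165824 ≥ 16790483.
Inductive step: suppose the statement holds for some k ≥ 23, so 3·2^k ≥ 60k^4 + k.
Then 3·2^(k + 1) = 2·(3·2^k) ≥ 2·(60k^4 + k).
Also, for k ≥ 23 we have 2·(60k^4 + k) ≥ 60(k+1)^4 + (k+1), since 2·(60k^4 + k) − (60(k+1)^4 + (k+1)) = 60k^4 - 240k^3 - 360k^2 - 239k - 61, which is nonnegative for all k ≥ 23.
Combining, 3·2^(k + 1) ≥ 60(k+1)^4 + (k+1).
By the principle of mathematical induction, the result holds for all N ≥ 23.
Hence the smallest such M is 23.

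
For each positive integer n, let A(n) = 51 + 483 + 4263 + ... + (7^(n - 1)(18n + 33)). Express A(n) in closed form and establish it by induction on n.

We claim A(n) = 7^n(3n + 5) - 5 for all n ≥ 1.
For the base case n = 1: A(1) = 51, and the closed form gives 51. They agree.
Inductive step: suppose the statement holds for some p ≥ 1, so A(p) = 7^p(3p + 5) - 5.
Then A(p+1) = A(p) + (7^p(18p + 51)) = (7^p(3p + 5) - 5) + (7^p(18p + 51)).
Simplifying, A(p+1) = 21·7^p·p + 56·7^p - 5 = 7^(p+1)(3(p+1) + 5) - 5,
which is the closed form with n = p+1.
By induction, the statement is established for all n ≥ 1.

A(n) = 7^n(3n + 5) - 5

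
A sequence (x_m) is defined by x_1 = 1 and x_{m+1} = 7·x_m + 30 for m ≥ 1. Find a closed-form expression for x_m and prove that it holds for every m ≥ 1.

Computing the first terms: x_1 = 1, x_2 = 37, x_3 = 289. This suggests x_m = 6·7^(m - 1) - 5.
For the base case m = 1: the formula gives 1 = 1 = x_1.
Inductive step: assume the claim holds for m = j, so x_j = 6·7^(j - 1) - 5.
Then x_{j+1} = 7·x_j + 30 = 7·(6·7^(j - 1) - 5) + 30 = 6·7^j - 5 = 6·7^((j+1) - 1) - 5,
which is the claimed formula at m = j+1.
By the principle of mathematical induction, the result holds for all m ≥ 1.

x_m = 6·7^(m - 1) - 5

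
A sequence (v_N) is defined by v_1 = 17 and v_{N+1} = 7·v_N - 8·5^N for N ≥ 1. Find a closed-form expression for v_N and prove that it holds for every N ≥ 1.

Computing the first terms: v_1 = 17, v_2 = 79, v_3 = 353. This suggests v_N = 4·5^N - 3·7^(N - 1).
For the base case N = 1: the formula gives 17 = 17 = v_1.
Suppose the result is true for N = m, so v_m = 4·5^m - 3·7^(m - 1).
Then v_{m+1} = 7·v_m - 8·5^m = 7·(4·5^m - 3·7^(m - 1)) - 8·5^m = 4·5^(m + 1) - 3·7^m = 4·5^(m+1) - 3·7^((m+1) - 1),
which is the claimed formula at N = m+1.
By the principle of mathematical induction, the result holds for all N ≥ 1.

v_N = 4·5^N - 3·7^(N - 1)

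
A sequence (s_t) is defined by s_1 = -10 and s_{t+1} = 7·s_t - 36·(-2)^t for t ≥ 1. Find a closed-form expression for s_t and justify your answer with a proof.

s_t = (-2)^(t + 2) - 2·7^(t - 1)

Computing the first terms: s_1 = -10, s_2 = 2, s_3 = -130. This suggests s_t = (-2)^(t + 2) - 2·7^(t - 1).
For the base case t = 1: the formula gives -10 = -10 = s_1.
Suppose the result is true for t = m, so s_m = (-2)^(m + 2) - 2·7^(m - 1).
Then s_{m+1} = 7·s_m - 36·(-2)^m = 7·((-2)^(m + 2) - 2·7^(m - 1)) - 36·(-2)^m = (-2)^(m + 3) - 2·7^m = (-2)^((m+1) + 2) - 2·7^((m+1) - 1),
which is the claimed formula at t = m+1.
By induction, the statement is established for all t ≥ 1.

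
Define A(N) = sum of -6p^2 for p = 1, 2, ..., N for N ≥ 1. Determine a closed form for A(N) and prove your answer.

We claim A(N) = -N(N + 1)(2N + 1) for all N ≥ 1.
Base step (N = 1): A(1) = -6, and the closed form gives -6. They agree.
Inductive step: suppose the statement holds for some p ≥ 1, so A(p) = p(-2p^2 - 3p - 1).
Then A(p+1) = A(p) + (-6(p + 1)^2) = (p(-2p^2 - 3p - 1)) + (-6(p + 1)^2).
Simplifying, A(p+1) = -(p + 1)(p + 2)(2p + 3) = -(p+1)((p+1) + 1)(2(p+1) + 1),
which is the closed form with N = p+1.
By the principle of mathematical induction, the result holds for all N ≥ 1.

A(N) = -N(N + 1)(2N + 1)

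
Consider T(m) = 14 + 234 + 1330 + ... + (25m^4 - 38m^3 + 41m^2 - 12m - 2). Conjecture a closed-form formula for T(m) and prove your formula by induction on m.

T(m) = m(5m^4 + 3m^3 + 3m^2 + 5m - 2)

We claim T(m) = m(5m^4 + 3m^3 + 3m^2 + 5m - 2) for all m ≥ 1.
Base case (m = 1): T(1) = 14, and the closed form gives 14. They agree.
Suppose the result is true for m = i, so T(i) = i(5i^4 + 3i^3 + 3i^2 + 5i - 2).
Then T(i+1) = T(i) + (25i^4 + 62i^3 + 77i^2 + 56i + 14) = (i(5i^4 + 3i^3 + 3i^2 + 5i - 2)) + (25i^4 + 62i^3 + 77i^2 + 56i + 14).
Simplifying, T(i+1) = (i + 1)(5i^4 + 23i^3 + 42i^2 + 40i + 14) = (i+1)(5(i+1)^4 + 3(i+1)^3 + 3(i+1)^2 + 5(i+1) - 2),
which is the closed form with m = i+1.
Hence, by induction on m, the claim holds for every m ≥ 1.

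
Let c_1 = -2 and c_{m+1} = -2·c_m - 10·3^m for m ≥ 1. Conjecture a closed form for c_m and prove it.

c_m = (-2)^(m + 1) - 2·3^m

Computing the first terms: c_1 = -2, c_2 = -26, c_3 = -38. This suggests c_m = (-2)^(m + 1) - 2·3^m.
When m = 1: the formula gives -2 = -2 = c_1.
For the inductive step, assume it holds for an arbitrary r ≥ 1, so c_r = (-2)^(r + 1) - 2·3^r.
Then c_{r+1} = -2·c_r - 10·3^r = -2·((-2)^(r + 1) - 2·3^r) - 10·3^r = (-2)^(r + 2) - 2·3^(r + 1) = (-2)^((r+1) + 1) - 2·3^(r+1),
which is the claimed formula at m = r+1.
This completes the induction.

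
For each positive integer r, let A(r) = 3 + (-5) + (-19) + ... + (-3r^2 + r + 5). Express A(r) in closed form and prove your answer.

We claim A(r) = -r(r^2 + r - 5) for all r ≥ 1.
Base step (r = 1): A(1) = 3, and the closed form gives 3. They agree.
Suppose the result is true for r = k, so A(k) = k(-k^2 - k + 5).
Then A(k+1) = A(k) + (k - 3(k + 1)^2 + 6) = (k(-k^2 - k + 5)) + (k - 3(k + 1)^2 + 6).
Simplifying, A(k+1) = -(k + 1)(k^2 + 3k - 3) = -(k+1)((k+1)^2 + (k+1) - 5),
which is the closed form with r = k+1.
Hence, by induction on r, the claim holds for every r ≥ 1.

A(r) = -r(r^2 + r - 5)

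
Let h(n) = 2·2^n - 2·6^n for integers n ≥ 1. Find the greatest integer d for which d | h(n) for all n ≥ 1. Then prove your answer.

Computing the first values: h(1) = -8 and h(2) = -64; gcd(-8, -64) = 8, so d ≤ 8.
We prove 8 | 2·2^n - 2·6^n for all n ≥ 1 by induction on n.
For the base case n = 1: h(1) = -8 = 8·(-1), so 8 | h(1).
For the inductive step, assume it holds for an arbitrary m ≥ 1, i.e. 8 | h(m). Then
h(m+1) − 6·h(m) = (2·2^(m+1) - 2·6^(m+1)) − 6·(2·2^m - 2·6^m) = (2)·2^m·(2 − 6) = (-8)·2^m. Since 8 | h(m) by the inductive hypothesis, 8 | 6·h(m); and 8 | -8 since -8 = 8·-1. Therefore 8 | h(m+1).
By induction, the statement is established for all n ≥ 1.
Therefore the largest such d is 8.

d = 8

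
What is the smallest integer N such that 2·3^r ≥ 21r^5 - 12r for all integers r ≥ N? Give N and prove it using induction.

N = 15

At r = 14: 9565938 < 11294136, so the inequality fails and N ≥ 15. We prove 2·3^r ≥ 21r^5 - 12r for all r ≥ 15.
Base case (r = 15): 2·3^r = 28697814 and 21r^5 - 12r = 15946695, so 28697814 ≥ 15946695.
Inductive step: assume the claim holds for r = j, so 2·3^j ≥ 21j^5 - 12j.
Then 2·3^(j + 1) = 3·(2·3^j) ≥ 3·(21j^5 - 12j).
Also, for j ≥ 15 we have 3·(21j^5 - 12j) ≥ 21(j+1)^5 - 12(j+1), since 3·(21j^5 - 12j) − (21(j+1)^5 - 12(j+1)) = 42j^5 - 105j^4 - 210j^3 - 210j^2 - 129j - 9, which is nonnegative for all j ≥ 15.
Combining, 2·3^(j + 1) ≥ 21(j+1)^5 - 12(j+1).
This completes the induction.
Hence the smallest such N is 15.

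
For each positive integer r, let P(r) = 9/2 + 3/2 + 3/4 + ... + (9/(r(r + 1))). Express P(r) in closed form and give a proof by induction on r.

P(r) = 9r/(r + 1)

We claim P(r) = 9r/(r + 1) for all r ≥ 1.
When r = 1: P(1) = 9/2, and the closed form gives 9/2. They agree.
Inductive step: assume the claim holds for r = i, so P(i) = 9i/(i + 1).
Then P(i+1) = P(i) + (9/((i + 1)(i + 2))) = (9i/(i + 1)) + (9/((i + 1)(i + 2))).
Simplifying, P(i+1) = 9(i + 1)/(i + 2) = 9(i+1)/((i+1) + 1),
which is the closed form with r = i+1.
Hence, by induction on r, the claim holds for every r ≥ 1.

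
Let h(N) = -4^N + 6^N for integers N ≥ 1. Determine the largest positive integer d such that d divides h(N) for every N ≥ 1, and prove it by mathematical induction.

Computing the first values: h(1) = 2 and h(2) = 20; gcd(2, 20) = 2, so d ≤ 2.
We prove 2 | -4^N + 6^N for all N ≥ 1 by induction on N.
When N = 1: h(1) = 2 = 2·(1), so 2 | h(1).
Inductive step: assume the claim holds for N = p, i.e. 2 | h(p). Then
6^{p+1} − 4^{p+1} = 6·6^p − 4·4^p = 6·(6^p − 4^p) + (2)·4^p. The first term is divisible by 2 by the inductive hypothesis, and the second term (2)·4^p is divisible by 2 since 2 | 2. Hence 2 | h(p+1).
This completes the induction.
Therefore the largest such d is 2.

d = 2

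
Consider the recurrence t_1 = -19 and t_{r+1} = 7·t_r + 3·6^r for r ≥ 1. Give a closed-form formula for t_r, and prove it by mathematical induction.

Computing the first terms: t_1 = -19, t_2 = -115, t_3 = -697. This suggests t_r = -3·6^r - 7^(r - 1).
Base case (r = 1): the formula gives -19 = -19 = t_1.
Inductive step: assume the claim holds for r = m, so t_m = -3·6^m - 7^(m - 1).
Then t_{m+1} = 7·t_m + 3·6^m = 7·(-3·6^m - 7^(m - 1)) + 3·6^m = -3·6^(m + 1) - 7^m = -3·6^(m+1) - 7^((m+1) - 1),
which is the claimed formula at r = m+1.
This completes the induction.

t_r = -3·6^r - 7^(r - 1)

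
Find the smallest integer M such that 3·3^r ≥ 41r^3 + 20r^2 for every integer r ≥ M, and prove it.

M = 9

At r = 8: 19683 < 22272, so the inequality fails and M ≥ 9. We prove 3·3^r ≥ 41r^3 + 20r^2 for all r ≥ 9.
When r = 9: 3·3^r = 59049 and 41r^3 + 20r^2 = 31509, so 59049 ≥ 31509.
Inductive step: suppose the statement holds for some p ≥ 9, so 3·3^p ≥ 41p^3 + 20p^2.
Then 3·3^(p + 1) = 3·(3·3^p) ≥ 3·(41p^3 + 20p^2).
Also, for p ≥ 9 we have 3·(41p^3 + 20p^2) ≥ 41(p+1)^3 + 20(p+1)^2, since 3·(41p^3 + 20p^2) − (41(p+1)^3 + 20(p+1)^2) = 82p^3 - 83p^2 - 163p - 61, which is nonnegative for all p ≥ 9.
Combining, 3·3^(p + 1) ≥ 41(p+1)^3 + 20(p+1)^2.
This completes the induction.
Hence the smallest such M is 9.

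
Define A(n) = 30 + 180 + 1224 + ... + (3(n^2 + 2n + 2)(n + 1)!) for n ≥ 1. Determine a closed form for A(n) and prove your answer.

We claim A(n) = (3n + 3)(n + 2)! - 6 for all n ≥ 1.
For the base case n = 1: A(1) = 30, and the closed form gives 30. They agree.
Inductive step: assume the claim holds for n = j, so A(j) = (3j + 3)(j + 2)! - 6.
Then A(j+1) = A(j) + (3(j^2 + 4j + 5)(j + 2)!) = ((3j + 3)(j + 2)! - 6) + (3(j^2 + 4j + 5)(j + 2)!).
Simplifying, A(j+1) = (3(j+1) + 3)((j+1) + 2)! - 6,
which is the closed form with n = j+1.
By the principle of mathematical induction, the result holds for all n ≥ 1.

A(n) = (3n + 3)(n + 2)! - 6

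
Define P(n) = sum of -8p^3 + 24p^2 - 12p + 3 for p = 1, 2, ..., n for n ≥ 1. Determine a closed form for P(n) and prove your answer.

We claim P(n) = -n(2n^3 - 4n^2 - 4n - 1) for all n ≥ 1.
When n = 1: P(1) = 7, and the closed form gives 7. They agree.
Inductive step: suppose the statement holds for some p ≥ 1, so P(p) = p(-2p^3 + 4p^2 + 4p + 1).
Then P(p+1) = P(p) + (-8p^3 + 12p + 7) = (p(-2p^3 + 4p^2 + 4p + 1)) + (-8p^3 + 12p + 7).
Simplifying, P(p+1) = -(p + 1)(2p^3 + 2p^2 - 6p - 7) = -(p+1)(2(p+1)^3 - 4(p+1)^2 - 4(p+1) - 1),
which is the closed form with n = p+1.
By induction, the statement is established for all n ≥ 1.

P(n) = -n(2n^3 - 4n^2 - 4n - 1)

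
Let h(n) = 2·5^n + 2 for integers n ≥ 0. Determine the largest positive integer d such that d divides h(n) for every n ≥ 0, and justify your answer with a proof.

d = 4

Computing the first values: h(0) = 4 and h(1) = 12; gcd(4, 12) = 4, so d ≤ 4.
We prove 4 | 2·5^n + 2 for all n ≥ 0 by induction on n.
Base step (n = 0): h(0) = 4 = 4·(1), so 4 | h(0).
Inductive step: suppose the statement holds for some m ≥ 0, i.e. 4 | h(m). Then
h(m+1) = 2·5^(m+1) + 2 = 5·(2·5^m + 2) - 8 = 5·h(m) - 8. The first term is divisible by 4 by the inductive hypothesis, and -8 is divisible by 4. Hence 4 | h(m+1).
By the principle of mathematical induction, the result holds for all n ≥ 0.
Therefore the largest such d is 4.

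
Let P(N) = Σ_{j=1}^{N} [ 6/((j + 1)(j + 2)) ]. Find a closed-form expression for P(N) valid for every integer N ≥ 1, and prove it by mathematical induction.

We claim P(N) = 3N/(N + 2) for all N ≥ 1.
Base case (N = 1): P(1) = 1, and the closed form gives 1. They agree.
Inductive step: suppose the statement holds for some j ≥ 1, so P(j) = 3j/(j + 2).
Then P(j+1) = P(j) + (6/((j + 2)(j + 3))) = (3j/(j + 2)) + (6/((j + 2)(j + 3))).
Simplifying, P(j+1) = 3(j + 1)/(j + 3) = 3(j+1)/((j+1) + 2),
which is the closed form with N = j+1.
This completes the induction.

P(N) = 3N/(N + 2)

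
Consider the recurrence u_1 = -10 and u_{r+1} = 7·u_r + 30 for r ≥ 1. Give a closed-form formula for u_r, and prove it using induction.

Computing the first terms: u_1 = -10, u_2 = -40, u_3 = -250. This suggests u_r = -5·7^(r - 1) - 5.
Base case (r = 1): the formula gives -10 = -10 = u_1.
Inductive step: assume the claim holds for r = p, so u_p = -5·7^(p - 1) - 5.
Then u_{p+1} = 7·u_p + 30 = 7·(-5·7^(p - 1) - 5) + 30 = -5·7^p - 5 = -5·7^((p+1) - 1) - 5,
which is the claimed formula at r = p+1.
By the principle of mathematical induction, the result holds for all r ≥ 1.

u_r = -5·7^(r - 1) - 5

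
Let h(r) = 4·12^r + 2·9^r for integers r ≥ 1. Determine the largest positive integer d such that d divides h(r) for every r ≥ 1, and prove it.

d = 6

Computing the first values: h(1) = 66 and h(2) = 738; gcd(66, 738) = 6, so d ≤ 6.
We prove 6 | 4·12^r + 2·9^r for all r ≥ 1 by induction on r.
Base case (r = 1): h(1) = 66 = 6·(11), so 6 | h(1).
For the inductive step, assume it holds for an arbitrary k ≥ 1, i.e. 6 | h(k). Then
h(k+1) − 12·h(k) = (4·12^(k+1) + 2·9^(k+1)) − 12·(4·12^k + 2·9^k) = (2)·9^k·(9 − 12) = (-6)·9^k. Since 6 | h(k) by the inductive hypothesis, 6 | 12·h(k); and 6 | -6 since -6 = 6·-1. Therefore 6 | h(k+1).
By induction, the statement is established for all r ≥ 1.
Therefore the largest such d is 6.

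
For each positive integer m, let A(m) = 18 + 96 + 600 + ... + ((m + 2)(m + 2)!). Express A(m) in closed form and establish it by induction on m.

A(m) = (m + 3)! - 6

We claim A(m) = (m + 3)! - 6 for all m ≥ 1.
When m = 1: A(1) = 18, and the closed form gives 18. They agree.
Suppose the result is true for m = p, so A(p) = (p + 3)! - 6.
Then A(p+1) = A(p) + ((p + 3)(p + 3)!) = ((p + 3)! - 6) + ((p + 3)(p + 3)!).
Simplifying, A(p+1) = ((p+1) + 3)! - 6,
which is the closed form with m = p+1.
By induction, the statement is established for all m ≥ 1.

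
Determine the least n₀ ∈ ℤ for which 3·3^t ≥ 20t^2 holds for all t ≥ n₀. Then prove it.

n₀ = 5

At t = 4: 243 < 320, so the inequality fails and n₀ ≥ 5. We prove 3·3^t ≥ 20t^2 for all t ≥ 5.
For the base case t = 5: 3·3^t = 729 and 20t^2 = 500, so 729 ≥ 500.
For the inductive step, assume it holds for an arbitrary r ≥ 5, so 3·3^r ≥ 20r^2.
Then 3·3^(r + 1) = 3·(3·3^r) ≥ 3·(20r^2).
Also, for r ≥ 5 we have 3·(20r^2) ≥ 20(r+1)^2, since 3 ≥ (1 + 1/r)^2 for all r ≥ 5.
Combining, 3·3^(r + 1) ≥ 20(r+1)^2.
By induction, the statement is established for all t ≥ 5.
Hence the smallest such n₀ is 5.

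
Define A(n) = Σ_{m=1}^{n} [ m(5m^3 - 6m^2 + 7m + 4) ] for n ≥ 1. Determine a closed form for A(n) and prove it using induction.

A(n) = n(n + 1)(n^3 + n + 3)

We claim A(n) = n(n + 1)(n^3 + n + 3) for all n ≥ 1.
Base step (n = 1): A(1) = 10, and the closed form gives 10. They agree.
Inductive step: assume the claim holds for n = m, so A(m) = m(m^4 + m^3 + m^2 + 4m + 3).
Then A(m+1) = A(m) + (5m^4 + 14m^3 + 19m^2 + 20m + 10) = (m(m^4 + m^3 + m^2 + 4m + 3)) + (5m^4 + 14m^3 + 19m^2 + 20m + 10).
Simplifying, A(m+1) = (m + 1)(m + 2)(m^3 + 3m^2 + 4m + 5) = (m+1)((m+1) + 1)((m+1)^3 + (m+1) + 3),
which is the closed form with n = m+1.
By the principle of mathematical induction, the result holds for all n ≥ 1.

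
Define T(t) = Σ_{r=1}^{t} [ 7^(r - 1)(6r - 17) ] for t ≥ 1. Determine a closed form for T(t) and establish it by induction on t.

We claim T(t) = 7^t(t - 3) + 3 for all t ≥ 1.
Base case (t = 1): T(1) = -11, and the closed form gives -11. They agree.
Inductive step: suppose the statement holds for some r ≥ 1, so T(r) = 7^r(r - 3) + 3.
Then T(r+1) = T(r) + (7^r(6r - 11)) = (7^r(r - 3) + 3) + (7^r(6r - 11)).
Simplifying, T(r+1) = 7·7^r·r - 14·7^r + 3 = 7^(r+1)((r+1) - 3) + 3,
which is the closed form with t = r+1.
By the principle of mathematical induction, the result holds for all t ≥ 1.

T(t) = 7^t(t - 3) + 3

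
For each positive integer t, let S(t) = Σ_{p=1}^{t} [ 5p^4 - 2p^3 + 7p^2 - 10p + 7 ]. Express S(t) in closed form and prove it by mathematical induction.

S(t) = t(t^4 + 2t^3 + 3t^2 - 2t + 3)

We claim S(t) = t(t^4 + 2t^3 + 3t^2 - 2t + 3) for all t ≥ 1.
For the base case t = 1: S(1) = 7, and the closed form gives 7. They agree.
Inductive step: suppose the statement holds for some p ≥ 1, so S(p) = p(p^4 + 2p^3 + 3p^2 - 2p + 3).
Then S(p+1) = S(p) + (5p^4 + 18p^3 + 31p^2 + 18p + 7) = (p(p^4 + 2p^3 + 3p^2 - 2p + 3)) + (5p^4 + 18p^3 + 31p^2 + 18p + 7).
Simplifying, S(p+1) = (p + 1)(p^4 + 6p^3 + 15p^2 + 14p + 7) = (p+1)((p+1)^4 + 2(p+1)^3 + 3(p+1)^2 - 2(p+1) + 3),
which is the closed form with t = p+1.
Hence, by induction on t, the claim holds for every t ≥ 1.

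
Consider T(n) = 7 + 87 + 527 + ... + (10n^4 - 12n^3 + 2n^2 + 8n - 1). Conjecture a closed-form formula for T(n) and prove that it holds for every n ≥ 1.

We claim T(n) = n(2n^4 + 2n^3 - 2n^2 + 2n + 3) for all n ≥ 1.
Base step (n = 1): T(1) = 7, and the closed form gives 7. They agree.
For the inductive step, assume it holds for an arbitrary p ≥ 1, so T(p) = p(2p^4 + 2p^3 - 2p^2 + 2p + 3).
Then T(p+1) = T(p) + (10p^4 + 28p^3 + 26p^2 + 16p + 7) = (p(2p^4 + 2p^3 - 2p^2 + 2p + 3)) + (10p^4 + 28p^3 + 26p^2 + 16p + 7).
Simplifying, T(p+1) = (p + 1)(2p^4 + 10p^3 + 16p^2 + 12p + 7) = (p+1)(2(p+1)^4 + 2(p+1)^3 - 2(p+1)^2 + 2(p+1) + 3),
which is the closed form with n = p+1.
By induction, the statement is established for all n ≥ 1.

T(n) = n(2n^4 + 2n^3 - 2n^2 + 2n + 3)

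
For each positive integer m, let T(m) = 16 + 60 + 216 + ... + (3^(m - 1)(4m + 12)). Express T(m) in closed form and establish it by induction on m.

T(m) = 3^m(2m + 5) - 5

We claim T(m) = 3^m(2m + 5) - 5 for all m ≥ 1.
For the base case m = 1: T(1) = 16, and the closed form gives 16. They agree.
Suppose the result is true for m = p, so T(p) = 3^p(2p + 5) - 5.
Then T(p+1) = T(p) + (4·3^p(p + 4)) = (3^p(2p + 5) - 5) + (4·3^p(p + 4)).
Simplifying, T(p+1) = 6·3^p·p + 21·3^p - 5 = 3^(p+1)(2(p+1) + 5) - 5,
which is the closed form with m = p+1.
This completes the induction.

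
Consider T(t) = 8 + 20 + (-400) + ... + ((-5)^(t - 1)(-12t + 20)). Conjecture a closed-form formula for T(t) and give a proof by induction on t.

T(t) = (-5)^t(2t - 3) + 3

We claim T(t) = (-5)^t(2t - 3) + 3 for all t ≥ 1.
Base step (t = 1): T(1) = 8, and the closed form gives 8. They agree.
For the inductive step, assume it holds for an arbitrary p ≥ 1, so T(p) = (-5)^p(2p - 3) + 3.
Then T(p+1) = T(p) + ((-5)^p(-12p + 8)) = ((-5)^p(2p - 3) + 3) + ((-5)^p(-12p + 8)).
Simplifying, T(p+1) = -10(-5)^p·p + 5(-5)^p + 3 = (-5)^(p+1)(2(p+1) - 3) + 3,
which is the closed form with t = p+1.
This completes the induction.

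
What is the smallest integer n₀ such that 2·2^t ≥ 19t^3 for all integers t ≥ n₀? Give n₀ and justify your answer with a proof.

At t = 14: 32768 < 52136, so the inequality fails and n₀ ≥ 15. We prove 2·2^t ≥ 19t^3 for all t ≥ 15.
For the base case t = 15: 2·2^t = 65536 and 19t^3 = 64125, so 65536 ≥ 64125.
Suppose the result is true for t = m, so 2·2^m ≥ 19m^3.
Then 2·2^(m + 1) = 2·(2·2^m) ≥ 2·(19m^3).
Also, for m ≥ 15 we have 2·(19m^3) ≥ 19(m+1)^3, since 2 ≥ (1 + 1/m)^3 for all m ≥ 15.
Combining, 2·2^(m + 1) ≥ 19(m+1)^3.
By induction, the statement is established for all t ≥ 15.
Hence the smallest such n₀ is 15.

n₀ = 15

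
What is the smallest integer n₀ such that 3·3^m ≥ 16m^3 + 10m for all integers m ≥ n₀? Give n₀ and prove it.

n₀ = 7

At m = 6: 2187 < 3516, so the inequality fails and n₀ ≥ 7. We prove 3·3^m ≥ 16m^3 + 10m for all m ≥ 7.
Base case (m = 7): 3·3^m = 6561 and 16m^3 + 10m = 5558, so 6561 ≥ 5558.
Suppose the result is true for m = j, so 3·3^j ≥ 16j^3 + 10j.
Then 3·3^(j + 1) = 3·(3·3^j) ≥ 3·(16j^3 + 10j).
Also, for j ≥ 7 we have 3·(16j^3 + 10j) ≥ 16(j+1)^3 + 10(j+1), since 3·(16j^3 + 10j) − (16(j+1)^3 + 10(j+1)) = 32j^3 - 48j^2 - 28j - 26, which is nonnegative for all j ≥ 7.
Combining, 3·3^(j + 1) ≥ 16(j+1)^3 + 10(j+1).
By the principle of mathematical induction, the result holds for all m ≥ 7.
Hence the smallest such n₀ is 7.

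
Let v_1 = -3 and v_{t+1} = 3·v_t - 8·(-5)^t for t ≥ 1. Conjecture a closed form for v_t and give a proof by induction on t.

v_t = (-5)^t + 2·3^(t - 1)

Computing the first terms: v_1 = -3, v_2 = 31, v_3 = -107. This suggests v_t = (-5)^t + 2·3^(t - 1).
For the base case t = 1: the formula gives -3 = -3 = v_1.
Inductive step: suppose the statement holds for some k ≥ 1, so v_k = (-5)^k + 2·3^(k - 1).
Then v_{k+1} = 3·v_k - 8·(-5)^k = 3·((-5)^k + 2·3^(k - 1)) - 8·(-5)^k = (-5)^(k + 1) + 2·3^k = (-5)^(k+1) + 2·3^((k+1) - 1),
which is the claimed formula at t = k+1.
Hence, by induction on t, the claim holds for every t ≥ 1.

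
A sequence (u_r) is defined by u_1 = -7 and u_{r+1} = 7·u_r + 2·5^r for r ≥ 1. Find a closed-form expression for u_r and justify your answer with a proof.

u_r = -5^r - 2·7^(r - 1)

Computing the first terms: u_1 = -7, u_2 = -39, u_3 = -223. This suggests u_r = -5^r - 2·7^(r - 1).
When r = 1: the formula gives -7 = -7 = u_1.
For the inductive step, assume it holds for an arbitrary m ≥ 1, so u_m = -5^m - 2·7^(m - 1).
Then u_{m+1} = 7·u_m + 2·5^m = 7·(-5^m - 2·7^(m - 1)) + 2·5^m = -5^(m + 1) - 2·7^m = -5^(m+1) - 2·7^((m+1) - 1),
which is the claimed formula at r = m+1.
By the principle of mathematical induction, the result holds for all r ≥ 1.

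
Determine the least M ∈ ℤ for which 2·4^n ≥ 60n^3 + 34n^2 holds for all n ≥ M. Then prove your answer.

At n = 6: 8192 < 14184, so the inequality fails and M ≥ 7. We prove 2·4^n ≥ 60n^3 + 34n^2 for all n ≥ 7.
Base step (n = 7): 2·4^n = 32768 and 60n^3 + 34n^2 = 22246, so 32768 ≥ 22246.
Suppose the result is true for n = p, so 2·4^p ≥ 60p^3 + 34p^2.
Then 2·4^(p + 1) = 4·(2·4^p) ≥ 4·(60p^3 + 34p^2).
Also, for p ≥ 7 we have 4·(60p^3 + 34p^2) ≥ 60(p+1)^3 + 34(p+1)^2, since 4·(60p^3 + 34p^2) − (60(p+1)^3 + 34(p+1)^2) = 180p^3 - 78p^2 - 248p - 94, which is nonnegative for all p ≥ 7.
Combining, 2·4^(p + 1) ≥ 60(p+1)^3 + 34(p+1)^2.
This completes the induction.
Hence the smallest such M is 7.

M = 7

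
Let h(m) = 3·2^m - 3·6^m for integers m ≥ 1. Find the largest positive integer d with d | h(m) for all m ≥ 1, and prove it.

d = 12

Computing the first values: h(1) = -12 and h(2) = -96; gcd(-12, -96) = 12, so d ≤ 12.
We prove 12 | 3·2^m - 3·6^m for all m ≥ 1 by induction on m.
Base step (m = 1): h(1) = -12 = 12·(-1), so 12 | h(1).
Suppose the result is true for m = k, i.e. 12 | h(k). Then
h(k+1) − 6·h(k) = (3·2^(k+1) - 3·6^(k+1)) − 6·(3·2^k - 3·6^k) = (3)·2^k·(2 − 6) = (-12)·2^k. Since 12 | h(k) by the inductive hypothesis, 12 | 6·h(k); and 12 | -12 since -12 = 12·-1. Therefore 12 | h(k+1).
By induction, the statement is established for all m ≥ 1.
Therefore the largest such d is 12.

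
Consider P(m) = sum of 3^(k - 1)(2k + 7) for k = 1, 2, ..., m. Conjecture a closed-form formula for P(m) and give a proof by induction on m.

P(m) = 3^m(m + 3) - 3

We claim P(m) = 3^m(m + 3) - 3 for all m ≥ 1.
Base step (m = 1): P(1) = 9, and the closed form gives 9. They agree.
Suppose the result is true for m = k, so P(k) = 3^k(k + 3) - 3.
Then P(k+1) = P(k) + (3^k(2k + 9)) = (3^k(k + 3) - 3) + (3^k(2k + 9)).
Simplifying, P(k+1) = 3·3^k·k + 12·3^k - 3 = 3^(k+1)((k+1) + 3) - 3,
which is the closed form with m = k+1.
By induction, the statement is established for all m ≥ 1.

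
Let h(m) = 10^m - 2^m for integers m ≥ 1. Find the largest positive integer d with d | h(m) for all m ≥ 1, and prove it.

Computing the first values: h(1) = 8 and h(2) = 96; gcd(8, 96) = 8, so d ≤ 8.
We prove 8 | 10^m - 2^m for all m ≥ 1 by induction on m.
Base step (m = 1): h(1) = 8 = 8·(1), so 8 | h(1).
For the inductive step, assume it holds for an arbitrary k ≥ 1, i.e. 8 | h(k). Then
10^{k+1} − 2^{k+1} = 10·10^k − 2·2^k = 10·(10^k − 2^k) + (8)·2^k. The first term is divisible by 8 by the inductive hypothesis, and the second term (8)·2^k is divisible by 8 since 8 | 8. Hence 8 | h(k+1).
Hence, by induction on m, the claim holds for every m ≥ 1.
Therefore the largest such d is 8.

d = 8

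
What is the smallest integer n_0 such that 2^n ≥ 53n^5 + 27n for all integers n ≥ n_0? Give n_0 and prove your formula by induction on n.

n_0 = 31

At n = 30: 1073741824 < 1287900810, so the inequality fails and n_0 ≥ 31. We prove 2^n ≥ 53n^5 + 27n for all n ≥ 31.
Base case (n = 31): 2^n = 2147483648 and 53n^5 + 27n = 1517345840, so 2147483648 ≥ 1517345840.
Inductive step: assume the claim holds for n = p, so 2^p ≥ 53p^5 + 27p.
Then 2^(p + 1) = 2·(2^p) ≥ 2·(53p^5 + 27p).
Also, for p ≥ 31 we have 2·(53p^5 + 27p) ≥ 53(p+1)^5 + 27(p+1), since 2·(53p^5 + 27p) − (53(p+1)^5 + 27(p+1)) = 53p^5 - 265p^4 - 530p^3 - 530p^2 - 238p - 80, which is nonnegative for all p ≥ 31.
Combining, 2^(p + 1) ≥ 53(p+1)^5 + 27(p+1).
Hence, by induction on n, the claim holds for every n ≥ 31.
Hence the smallest such n_0 is 31.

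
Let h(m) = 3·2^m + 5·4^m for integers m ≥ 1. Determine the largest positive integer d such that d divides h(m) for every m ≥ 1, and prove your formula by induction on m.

Computing the first values: h(1) = 26 and h(2) = 92; gcd(26, 92) = 2, so d ≤ 2.
We prove 2 | 3·2^m + 5·4^m for all m ≥ 1 by induction on m.
For the base case m = 1: h(1) = 26 = 2·(13), so 2 | h(1).
Inductive step: suppose the statement holds for some p ≥ 1, i.e. 2 | h(p). Then
h(p+1) − 4·h(p) = (3·2^(p+1) + 5·4^(p+1)) − 4·(3·2^p + 5·4^p) = (3)·2^p·(2 − 4) = (-6)·2^p. Since 2 | h(p) by the inductive hypothesis, 2 | 4·h(p); and 2 | -6 since -6 = 2·-3. Therefore 2 | h(p+1).
This completes the induction.
Therefore the largest such d is 2.

d = 2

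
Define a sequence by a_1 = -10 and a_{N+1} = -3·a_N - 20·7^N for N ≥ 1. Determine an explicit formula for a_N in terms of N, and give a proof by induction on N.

Computing the first terms: a_1 = -10, a_2 = -110, a_3 = -650. This suggests a_N = 4(-3)^(N - 1) - 2·7^N.
Base step (N = 1): the formula gives -10 = -10 = a_1.
Suppose the result is true for N = k, so a_k = 4(-3)^(k - 1) - 2·7^k.
Then a_{k+1} = -3·a_k - 20·7^k = -3·(4(-3)^(k - 1) - 2·7^k) - 20·7^k = 4(-3)^k - 2·7^(k + 1) = 4(-3)^((k+1) - 1) - 2·7^(k+1),
which is the claimed formula at N = k+1.
Hence, by induction on N, the claim holds for every N ≥ 1.

a_N = 4(-3)^(N - 1) - 2·7^N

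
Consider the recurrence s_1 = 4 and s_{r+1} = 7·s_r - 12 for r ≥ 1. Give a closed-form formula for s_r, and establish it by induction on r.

s_r = 2·7^(r - 1) + 2

Computing the first terms: s_1 = 4, s_2 = 16, s_3 = 100. This suggests s_r = 2·7^(r - 1) + 2.
Base case (r = 1): the formula gives 4 = 4 = s_1.
Inductive step: suppose the statement holds for some j ≥ 1, so s_j = 2·7^(j - 1) + 2.
Then s_{j+1} = 7·s_j - 12 = 7·(2·7^(j - 1) + 2) - 12 = 2·7^j + 2 = 2·7^((j+1) - 1) + 2,
which is the claimed formula at r = j+1.
By the principle of mathematical induction, the result holds for all r ≥ 1.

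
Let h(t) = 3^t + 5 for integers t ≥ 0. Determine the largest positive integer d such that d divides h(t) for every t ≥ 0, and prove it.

Computing the first values: h(0) = 6 and h(1) = 8; gcd(6, 8) = 2, so d ≤ 2.
We prove 2 | 3^t + 5 for all t ≥ 0 by induction on t.
When t = 0: h(0) = 6 = 2·(3), so 2 | h(0).
Inductive step: suppose the statement holds for some i ≥ 0, i.e. 2 | h(i). Then
h(i+1) = 3^(i+1) + 5 = 3·(3^i + 5) - 10 = 3·h(i) - 10. The first term is divisible by 2 by the inductive hypothesis, and -10 is divisible by 2. Hence 2 | h(i+1).
By induction, the statement is established for all t ≥ 0.
Therefore the largest such d is 2.

d = 2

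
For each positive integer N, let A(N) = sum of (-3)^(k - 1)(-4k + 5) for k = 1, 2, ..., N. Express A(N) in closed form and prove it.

A(N) = (-3)^N(N - 1) + 1

We claim A(N) = (-3)^N(N - 1) + 1 for all N ≥ 1.
Base case (N = 1): A(1) = 1, and the closed form gives 1. They agree.
Suppose the result is true for N = k, so A(k) = (-3)^k(k - 1) + 1.
Then A(k+1) = A(k) + ((-3)^k(-4k + 1)) = ((-3)^k(k - 1) + 1) + ((-3)^k(-4k + 1)).
Simplifying, A(k+1) = (-3)^(k + 1)k + 1 = (-3)^(k+1)((k+1) - 1) + 1,
which is the closed form with N = k+1.
By induction, the statement is established for all N ≥ 1.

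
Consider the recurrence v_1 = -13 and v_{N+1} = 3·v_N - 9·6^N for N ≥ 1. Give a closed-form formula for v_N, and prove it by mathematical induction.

v_N = 5·3^(N - 1) - 3·6^N

Computing the first terms: v_1 = -13, v_2 = -93, v_3 = -603. This suggests v_N = 5·3^(N - 1) - 3·6^N.
Base case (N = 1): the formula gives -13 = -13 = v_1.
Inductive step: suppose the statement holds for some k ≥ 1, so v_k = 5·3^(k - 1) - 3·6^k.
Then v_{k+1} = 3·v_k - 9·6^k = 3·(5·3^(k - 1) - 3·6^k) - 9·6^k = 5·3^k - 3·6^(k + 1) = 5·3^((k+1) - 1) - 3·6^(k+1),
which is the claimed formula at N = k+1.
By induction, the statement is established for all N ≥ 1.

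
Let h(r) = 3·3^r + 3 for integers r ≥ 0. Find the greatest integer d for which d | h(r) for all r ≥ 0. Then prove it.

Computing the first values: h(0) = 6 and h(1) = 12; gcd(6, 12) = 6, so d ≤ 6.
We prove 6 | 3·3^r + 3 for all r ≥ 0 by induction on r.
When r = 0: h(0) = 6 = 6·(1), so 6 | h(0).
For the inductive step, assume it holds for an arbitrary p ≥ 0, i.e. 6 | h(p). Then
h(p+1) = 3·3^(p+1) + 3 = 3·(3·3^p + 3) - 6 = 3·h(p) - 6. The first term is divisible by 6 by the inductive hypothesis, and -6 is divisible by 6. Hence 6 | h(p+1).
This completes the induction.
Therefore the largest such d is 6.

d = 6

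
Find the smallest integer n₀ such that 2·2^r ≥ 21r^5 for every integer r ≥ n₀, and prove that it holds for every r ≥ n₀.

n₀ = 28

At r = 27: 268435456 < 301327047, so the inequality fails and n₀ ≥ 28. We prove 2·2^r ≥ 21r^5 for all r ≥ 28.
For the base case r = 28: 2·2^r = 536870912 and 21r^5 = 361417728, so 536870912 ≥ 361417728.
Suppose the result is true for r = p, so 2·2^p ≥ 21p^5.
Then 2·2^(p + 1) = 2·(2·2^p) ≥ 2·(21p^5).
Also, for p ≥ 28 we have 2·(21p^5) ≥ 21(p+1)^5, since 2 ≥ (1 + 1/p)^5 for all p ≥ 28.
Combining, 2·2^(p + 1) ≥ 21(p+1)^5.
By induction, the statement is established for all r ≥ 28.
Hence the smallest such n₀ is 28.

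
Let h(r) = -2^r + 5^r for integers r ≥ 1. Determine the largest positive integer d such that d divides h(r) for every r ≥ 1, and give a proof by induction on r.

Computing the first values: h(1) = 3 and h(2) = 21; gcd(3, 21) = 3, so d ≤ 3.
We prove 3 | -2^r + 5^r for all r ≥ 1 by induction on r.
Base case (r = 1): h(1) = 3 = 3·(1), so 3 | h(1).
Inductive step: assume the claim holds for r = j, i.e. 3 | h(j). Then
5^{j+1} − 2^{j+1} = 5·5^j − 2·2^j = 5·(5^j − 2^j) + (3)·2^j. The first term is divisible by 3 by the inductive hypothesis, and the second term (3)·2^j is divisible by 3 since 3 | 3. Hence 3 | h(j+1).
Hence, by induction on r, the claim holds for every r ≥ 1.
Therefore the largest such d is 3.

d = 3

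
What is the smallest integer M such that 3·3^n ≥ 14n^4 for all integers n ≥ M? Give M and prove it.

At n = 9: 59049 < 91854, so the inequality fails and M ≥ 10. We prove 3·3^n ≥ 14n^4 for all n ≥ 10.
Base step (n = 10): 3·3^n = 177147 and 14n^4 = 140000, so 177147 ≥ 140000.
Inductive step: assume the claim holds for n = j, so 3·3^j ≥ 14j^4.
Then 3·3^(j + 1) = 3·(3·3^j) ≥ 3·(14j^4).
Also, for j ≥ 10 we have 3·(14j^4) ≥ 14(j+1)^4, since 3 ≥ (1 + 1/j)^4 for all j ≥ 10.
Combining, 3·3^(j + 1) ≥ 14(j+1)^4.
This completes the induction.
Hence the smallest such M is 10.

M = 10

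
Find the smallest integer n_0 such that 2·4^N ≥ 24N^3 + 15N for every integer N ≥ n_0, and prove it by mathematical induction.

At N = 5: 2048 < 3075, so the inequality fails and n_0 ≥ 6. We prove 2·4^N ≥ 24N^3 + 15N for all N ≥ 6.
Base case (N = 6): 2·4^N = 8192 and 24N^3 + 15N = 5274, so 8192 ≥ 5274.
Inductive step: suppose the statement holds for some i ≥ 6, so 2·4^i ≥ 24i^3 + 15i.
Then 2·4^(i + 1) = 4·(2·4^i) ≥ 4·(24i^3 + 15i).
Also, for i ≥ 6 we have 4·(24i^3 + 15i) ≥ 24(i+1)^3 + 15(i+1), since 4·(24i^3 + 15i) − (24(i+1)^3 + 15(i+1)) = 72i^3 - 72i^2 - 27i - 39, which is nonnegative for all i ≥ 6.
Combining, 2·4^(i + 1) ≥ 24(i+1)^3 + 15(i+1).
Hence, by induction on N, the claim holds for every N ≥ 6.
Hence the smallest such n_0 is 6.

n_0 = 6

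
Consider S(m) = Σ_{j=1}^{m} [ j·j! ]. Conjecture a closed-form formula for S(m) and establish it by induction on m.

We claim S(m) = (m + 1)! - 1 for all m ≥ 1.
When m = 1: S(1) = 1, and the closed form gives 1. They agree.
Inductive step: assume the claim holds for m = j, so S(j) = (j + 1)! - 1.
Then S(j+1) = S(j) + ((j + 1)(j + 1)!) = ((j + 1)! - 1) + ((j + 1)(j + 1)!).
Simplifying, S(j+1) = ((j+1) + 1)! - 1,
which is the closed form with m = j+1.
This completes the induction.

S(m) = (m + 1)! - 1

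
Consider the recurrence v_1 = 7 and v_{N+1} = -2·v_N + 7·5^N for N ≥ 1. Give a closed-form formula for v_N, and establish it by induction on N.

Computing the first terms: v_1 = 7, v_2 = 21, v_3 = 133. This suggests v_N = -(-2)^N + 5^N.
When N = 1: the formula gives 7 = 7 = v_1.
Inductive step: suppose the statement holds for some k ≥ 1, so v_k = -(-2)^k + 5^k.
Then v_{k+1} = -2·v_k + 7·5^k = -2·(-(-2)^k + 5^k) + 7·5^k = -(-2)^(k + 1) + 5^(k + 1),
which is the claimed formula at N = k+1.
By induction, the statement is established for all N ≥ 1.

v_N = -(-2)^N + 5^N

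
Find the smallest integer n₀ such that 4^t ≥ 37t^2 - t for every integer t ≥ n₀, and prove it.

n₀ = 5

At t = 4: 256 < 588, so the inequality fails and n₀ ≥ 5. We prove 4^t ≥ 37t^2 - t for all t ≥ 5.
Base case (t = 5): 4^t = 1024 and 37t^2 - t = 920, so 1024 ≥ 920.
Suppose the result is true for t = i, so 4^i ≥ 37i^2 - i.
Then 4^(i + 1) = 4·(4^i) ≥ 4·(37i^2 - i).
Also, for i ≥ 5 we have 4·(37i^2 - i) ≥ 37(i+1)^2 - (i+1), since 4·(37i^2 - i) − (37(i+1)^2 - (i+1)) = 111i^2 - 77i - 36, which is nonnegative for all i ≥ 5.
Combining, 4^(i + 1) ≥ 37(i+1)^2 - (i+1).
By induction, the statement is established for all t ≥ 5.
Hence the smallest such n₀ is 5.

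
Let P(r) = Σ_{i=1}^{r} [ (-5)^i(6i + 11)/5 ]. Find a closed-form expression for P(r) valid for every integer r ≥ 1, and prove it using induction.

P(r) = (-5)^r(r + 2) - 2

We claim P(r) = (-5)^r(r + 2) - 2 for all r ≥ 1.
Base case (r = 1): P(1) = -17, and the closed form gives -17. They agree.
Suppose the result is true for r = i, so P(i) = (-5)^i(i + 2) - 2.
Then P(i+1) = P(i) + ((-5)^i(-6i - 17)) = ((-5)^i(i + 2) - 2) + ((-5)^i(-6i - 17)).
Simplifying, P(i+1) = -5(-5)^i·i - 15(-5)^i - 2 = (-5)^(i+1)((i+1) + 2) - 2,
which is the closed form with r = i+1.
By induction, the statement is established for all r ≥ 1.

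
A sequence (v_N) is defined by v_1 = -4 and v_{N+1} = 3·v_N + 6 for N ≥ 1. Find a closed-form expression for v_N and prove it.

v_N = -3^(N - 1) - 3

Computing the first terms: v_1 = -4, v_2 = -6, v_3 = -12. This suggests v_N = -3^(N - 1) - 3.
Base step (N = 1): the formula gives -4 = -4 = v_1.
Suppose the result is true for N = k, so v_k = -3^(k - 1) - 3.
Then v_{k+1} = 3·v_k + 6 = 3·(-3^(k - 1) - 3) + 6 = -3^k - 3 = -3^((k+1) - 1) - 3,
which is the claimed formula at N = k+1.
Hence, by induction on N, the claim holds for every N ≥ 1.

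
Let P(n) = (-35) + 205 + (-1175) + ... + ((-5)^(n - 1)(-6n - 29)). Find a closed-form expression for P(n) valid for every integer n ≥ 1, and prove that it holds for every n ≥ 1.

We claim P(n) = (-5)^n(n + 5) - 5 for all n ≥ 1.
For the base case n = 1: P(1) = -35, and the closed form gives -35. They agree.
Inductive step: suppose the statement holds for some r ≥ 1, so P(r) = (-5)^r(r + 5) - 5.
Then P(r+1) = P(r) + ((-5)^r(-6r - 35)) = ((-5)^r(r + 5) - 5) + ((-5)^r(-6r - 35)).
Simplifying, P(r+1) = -5(-5)^r·r - 30(-5)^r - 5 = (-5)^(r+1)((r+1) + 5) - 5,
which is the closed form with n = r+1.
By the principle of mathematical induction, the result holds for all n ≥ 1.

P(n) = (-5)^n(n + 5) - 5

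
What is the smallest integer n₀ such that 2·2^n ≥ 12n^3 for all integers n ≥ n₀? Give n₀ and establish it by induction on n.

At n = 14: 32768 < 32928, so the inequality fails and n₀ ≥ 15. We prove 2·2^n ≥ 12n^3 for all n ≥ 15.
Base case (n = 15): 2·2^n = 65536 and 12n^3 = 40500, so 65536 ≥ 40500.
Inductive step: suppose the statement holds for some p ≥ 15, so 2·2^p ≥ 12p^3.
Then 2·2^(p + 1) = 2·(2·2^p) ≥ 2·(12p^3).
Also, for p ≥ 15 we have 2·(12p^3) ≥ 12(p+1)^3, since 2 ≥ (1 + 1/p)^3 for all p ≥ 15.
Combining, 2·2^(p + 1) ≥ 12(p+1)^3.
This completes the induction.
Hence the smallest such n₀ is 15.

n₀ = 15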